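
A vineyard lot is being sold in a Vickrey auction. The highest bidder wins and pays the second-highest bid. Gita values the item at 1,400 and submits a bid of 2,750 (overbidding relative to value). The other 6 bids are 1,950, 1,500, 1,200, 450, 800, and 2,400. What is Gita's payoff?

-1,000

Highest competing bid: 2,400.
Gita's bid 2,750 is the highest overall, so Gita wins and pays the second-highest bid, 2,400.
Payoff = value − price = 1,400 − 2,400 = -1,000.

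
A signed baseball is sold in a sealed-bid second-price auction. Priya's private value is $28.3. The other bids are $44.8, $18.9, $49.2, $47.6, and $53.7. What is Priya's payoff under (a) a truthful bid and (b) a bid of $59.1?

The highest competing bid is $53.7.
Bidding truthfully at $28.3: the top bid is $53.7 (a rival), so Priya loses. Payoff = $0.0.
Bidding $59.1: Priya has the top bid, wins, and pays the second-highest bid $53.7. Payoff = $28.3 − $53.7 = -$25.4.
This is the dominant-strategy logic: truthful bidding weakly beats any alternative.

(a) $0.0  (b) -$25.4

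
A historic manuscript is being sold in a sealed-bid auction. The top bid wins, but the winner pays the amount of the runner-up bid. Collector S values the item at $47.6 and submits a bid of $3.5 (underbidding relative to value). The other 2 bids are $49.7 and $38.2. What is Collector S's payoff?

$0.0

Highest competing bid: $49.7.
Collector S's bid $3.5 is not the highest, so Collector S loses, pays nothing, and earns zero payoff.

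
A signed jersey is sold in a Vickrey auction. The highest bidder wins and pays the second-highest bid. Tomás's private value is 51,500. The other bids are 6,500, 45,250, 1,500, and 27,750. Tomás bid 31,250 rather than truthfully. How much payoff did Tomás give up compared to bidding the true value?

The highest competing bid is 45,250.
Bidding truthfully at 51,500: Tomás has the top bid, wins, and pays the second-highest bid 45,250. Payoff = 51,500 − 45,250 = 6,250.
Bidding 31,250: the top bid is 45,250 (a rival), so Tomás loses. Payoff = 0.
Regret = truthful payoff − actual payoff = 6,250 − 0 = 6,250.

6,250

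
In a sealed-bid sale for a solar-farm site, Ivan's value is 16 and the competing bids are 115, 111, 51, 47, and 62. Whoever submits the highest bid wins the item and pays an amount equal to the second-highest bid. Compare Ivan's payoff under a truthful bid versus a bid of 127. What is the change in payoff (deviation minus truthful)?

The highest competing bid is 115.
Bidding truthfully at 16: the top bid is 115 (a rival), so Ivan loses. Payoff = 0.
Bidding 127: Ivan has the top bid, wins, and pays the second-highest bid 115. Payoff = 16 − 115 = -99.
Change = -99 − 0 = -99.

Change in payoff: -99.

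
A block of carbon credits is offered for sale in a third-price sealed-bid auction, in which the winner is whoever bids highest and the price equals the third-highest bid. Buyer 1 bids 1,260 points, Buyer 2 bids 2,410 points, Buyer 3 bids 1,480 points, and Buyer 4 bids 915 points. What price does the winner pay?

Bids in descending order: Buyer 2 2,410 points > Buyer 3 1,480 points > Buyer 1 1,260 points > Buyer 4 915 points.
Buyer 2 is the highest bidder, so Buyer 2 wins.
Under the third-price rule, the price is the third-highest bid: 1,260 points.

Price paid: 1,260 points.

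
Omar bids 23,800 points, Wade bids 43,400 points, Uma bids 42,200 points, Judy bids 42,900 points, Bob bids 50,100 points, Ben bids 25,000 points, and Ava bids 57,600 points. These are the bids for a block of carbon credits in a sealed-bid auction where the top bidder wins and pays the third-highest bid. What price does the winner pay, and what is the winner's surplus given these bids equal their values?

Bids in descending order: Ava 57,600 points, then Bob 50,100 points, then Wade 43,400 points, then Judy 42,900 points, then Uma 42,200 points, then Ben 25,000 points, then Omar 23,800 points.
Ava is the highest bidder, so Ava wins.
Under the third-price rule, the price is the third-highest bid: 43,400 points.
Surplus = 57,600 points − 43,400 points = 14,200 points.

Price 43,400 points; surplus 14,200 points.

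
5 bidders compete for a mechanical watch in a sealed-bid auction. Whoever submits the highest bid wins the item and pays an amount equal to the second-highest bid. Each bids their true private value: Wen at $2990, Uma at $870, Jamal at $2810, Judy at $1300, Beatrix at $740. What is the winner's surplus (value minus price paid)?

Bids in descending order: Wen $2990, then Jamal $2810, then Judy $1300, then Uma $870, then Beatrix $740.
Wen wins with the top bid and pays the second-highest, $2810.
Surplus = $2990 − $2810 = $180.

Surplus = $180.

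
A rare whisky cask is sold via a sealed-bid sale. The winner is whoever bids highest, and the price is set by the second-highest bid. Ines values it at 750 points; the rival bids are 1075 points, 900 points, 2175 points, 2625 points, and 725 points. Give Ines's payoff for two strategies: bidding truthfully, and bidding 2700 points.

(a) 0 points  (b) -1875 points

The highest competing bid is 2625 points.
Bidding truthfully at 750 points: the top bid is 2625 points (a rival), so Ines loses. Payoff = 0 points.
Bidding 2700 points: Ines has the top bid, wins, and pays the second-highest bid 2625 points. Payoff = 750 points − 2625 points = -1875 points.
Deviating from a truthful bid can only lose payoff in a second-price auction — never gain.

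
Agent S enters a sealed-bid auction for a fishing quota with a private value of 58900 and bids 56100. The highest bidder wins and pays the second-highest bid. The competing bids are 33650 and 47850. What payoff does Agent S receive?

Highest competing bid: 47850.
Agent S's bid 56100 is the highest overall, so Agent S wins and pays the second-highest bid, 47850.
Payoff = value − price = 58900 − 47850 = 11050.

11050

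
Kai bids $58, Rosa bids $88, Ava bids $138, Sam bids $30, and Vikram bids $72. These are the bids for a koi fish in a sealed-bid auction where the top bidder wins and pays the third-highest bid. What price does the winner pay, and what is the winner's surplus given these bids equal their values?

Price $72; surplus $66.

Ranking the bids: Ava $138, then Rosa $88, then Vikram $72, then Kai $58, then Sam $30.
Ava is the highest bidder, so Ava wins.
Under the third-price rule, the price is the third-highest bid: $72.
Surplus = $138 − $72 = $66.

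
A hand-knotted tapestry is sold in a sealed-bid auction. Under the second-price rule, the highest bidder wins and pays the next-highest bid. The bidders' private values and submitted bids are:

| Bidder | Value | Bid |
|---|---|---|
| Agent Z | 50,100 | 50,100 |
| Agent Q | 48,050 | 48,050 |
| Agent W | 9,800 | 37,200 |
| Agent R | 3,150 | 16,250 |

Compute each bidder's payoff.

Agent Z 2,050, Agent Q 0, Agent W 0, Agent R 0.

Ranking the bids: Agent Z 50,100, then Agent Q 48,050, then Agent W 37,200, then Agent R 16,250.
Agent Z has the top bid and wins; the price is the second-highest bid, 48,050.
Agent Z's payoff = 50,100 − 48,050 = 2,050. All other bidders lose, so their payoff is 0.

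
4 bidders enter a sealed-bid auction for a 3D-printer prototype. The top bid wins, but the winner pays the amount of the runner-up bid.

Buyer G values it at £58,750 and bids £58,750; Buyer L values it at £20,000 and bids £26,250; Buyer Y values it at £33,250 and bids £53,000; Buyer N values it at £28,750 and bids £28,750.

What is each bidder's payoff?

Sorted high to low: Buyer G £58,750, then Buyer Y £53,000, then Buyer N £28,750, then Buyer L £26,250.
Buyer G has the top bid and wins; the price is the second-highest bid, £53,000.
Buyer G's payoff = £58,750 − £53,000 = £5,750. All other bidders lose, so their payoff is 0.

Payoffs: Buyer G £5,750, Buyer L £0, Buyer Y £0, Buyer N £0.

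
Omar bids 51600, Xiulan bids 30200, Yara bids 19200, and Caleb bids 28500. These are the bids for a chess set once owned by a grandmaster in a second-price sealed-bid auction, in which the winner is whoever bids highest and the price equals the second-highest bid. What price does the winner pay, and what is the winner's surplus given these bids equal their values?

Ranking the bids: Omar 51600, then Xiulan 30200, then Caleb 28500, then Yara 19200.
Omar is the highest bidder, so Omar wins.
Under the second-price rule, the price is the second-highest bid: 30200.
Surplus = 51600 − 30200 = 21400.

Price 30200; surplus 21400.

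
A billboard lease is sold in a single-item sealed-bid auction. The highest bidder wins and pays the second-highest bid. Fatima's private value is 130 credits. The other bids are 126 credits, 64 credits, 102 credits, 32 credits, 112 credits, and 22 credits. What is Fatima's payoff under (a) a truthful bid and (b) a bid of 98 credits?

(a) 4 credits  (b) 0 credits

The highest competing bid is 126 credits.
Bidding truthfully at 130 credits: Fatima has the top bid, wins, and pays the second-highest bid 126 credits. Payoff = 130 credits − 126 credits = 4 credits.
Bidding 98 credits: the top bid is 126 credits (a rival), so Fatima loses. Payoff = 0 credits.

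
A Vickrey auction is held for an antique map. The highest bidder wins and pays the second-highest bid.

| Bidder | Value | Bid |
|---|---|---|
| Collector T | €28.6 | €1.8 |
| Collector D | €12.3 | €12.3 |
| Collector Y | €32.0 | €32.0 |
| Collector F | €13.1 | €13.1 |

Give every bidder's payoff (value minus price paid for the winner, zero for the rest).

Ordered from highest: Collector Y €32.0, then Collector F €13.1, then Collector D €12.3, then Collector T €1.8.
Collector Y has the top bid and wins; the price is the second-highest bid, €13.1.
Collector Y's payoff = €32.0 − €13.1 = €18.9. All other bidders lose, so their payoff is 0.

Collector T €0.0, Collector D €0.0, Collector Y €18.9, Collector F €0.0.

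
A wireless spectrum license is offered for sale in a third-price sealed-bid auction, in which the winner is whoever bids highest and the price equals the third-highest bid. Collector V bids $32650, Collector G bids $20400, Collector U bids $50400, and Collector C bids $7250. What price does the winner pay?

The winner pays $20400.

Sorted high to low: Collector U $50400; Collector V $32650; Collector G $20400; Collector C $7250.
Collector U is the highest bidder, so Collector U wins.
Under the third-price rule, the price is the third-highest bid: $20400.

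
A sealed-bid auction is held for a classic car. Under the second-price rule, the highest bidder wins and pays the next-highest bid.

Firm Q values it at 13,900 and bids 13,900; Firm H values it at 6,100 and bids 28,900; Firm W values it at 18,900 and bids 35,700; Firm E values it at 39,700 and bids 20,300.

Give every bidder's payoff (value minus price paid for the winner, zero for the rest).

Sorted high to low: Firm W 35,700; Firm H 28,900; Firm E 20,300; Firm Q 13,900.
Firm W has the top bid and wins; the price is the second-highest bid, 28,900.
Firm W's payoff = 18,900 − 28,900 = -10,000. All other bidders lose, so their payoff is 0.

Payoffs: Firm Q 0, Firm H 0, Firm W -10,000, Firm E 0.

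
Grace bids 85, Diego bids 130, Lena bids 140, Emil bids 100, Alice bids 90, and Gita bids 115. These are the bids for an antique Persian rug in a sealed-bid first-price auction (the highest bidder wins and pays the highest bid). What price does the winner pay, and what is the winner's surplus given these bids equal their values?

Sorted high to low: Lena 140 > Diego 130 > Gita 115 > Emil 100 > Alice 90 > Grace 85.
Lena is the highest bidder, so Lena wins.
Under the first-price rule, the price is the highest bid: 140.
Surplus = 140 − 140 = 0.

Price 140; surplus 0.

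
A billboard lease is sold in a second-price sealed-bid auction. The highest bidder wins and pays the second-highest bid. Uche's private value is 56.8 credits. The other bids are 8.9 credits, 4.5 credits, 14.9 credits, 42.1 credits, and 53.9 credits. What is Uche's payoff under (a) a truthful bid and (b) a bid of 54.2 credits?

Truthful: 2.9 credits; alternative: 2.9 credits.

The highest competing bid is 53.9 credits.
Bidding truthfully at 56.8 credits: Uche has the top bid, wins, and pays the second-highest bid 53.9 credits. Payoff = 56.8 credits − 53.9 credits = 2.9 credits.
Bidding 54.2 credits: Uche has the top bid, wins, and pays the second-highest bid 53.9 credits. Payoff = 56.8 credits − 53.9 credits = 2.9 credits.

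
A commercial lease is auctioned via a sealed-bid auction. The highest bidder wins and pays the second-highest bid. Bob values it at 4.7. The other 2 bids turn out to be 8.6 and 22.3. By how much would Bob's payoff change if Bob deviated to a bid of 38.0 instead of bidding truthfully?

The highest competing bid is 22.3.
Bidding truthfully at 4.7: the top bid is 22.3 (a rival), so Bob loses. Payoff = 0.0.
Bidding 38.0: Bob has the top bid, wins, and pays the second-highest bid 22.3. Payoff = 4.7 − 22.3 = -17.6.
Change = -17.6 − 0.0 = -17.6.

Change in payoff: -17.6.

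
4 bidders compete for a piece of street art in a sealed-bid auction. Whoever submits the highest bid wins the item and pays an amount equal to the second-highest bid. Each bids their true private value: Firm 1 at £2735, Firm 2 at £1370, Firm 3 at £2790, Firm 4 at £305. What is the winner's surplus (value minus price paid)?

Sorted high to low: Firm 3 £2790, then Firm 1 £2735, then Firm 2 £1370, then Firm 4 £305.
Firm 3 wins with the top bid and pays the second-highest, £2735.
Surplus = £2790 − £2735 = £55.

£55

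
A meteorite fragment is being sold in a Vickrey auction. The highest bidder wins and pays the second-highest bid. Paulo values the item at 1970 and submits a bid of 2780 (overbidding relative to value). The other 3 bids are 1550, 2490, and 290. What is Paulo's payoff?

Payoff = -520.

Highest competing bid: 2490.
Paulo's bid 2780 is the highest overall, so Paulo wins and pays the second-highest bid, 2490.
Payoff = value − price = 1970 − 2490 = -520.
Overbidding won the item at a price above value — truthful bidding would have avoided this loss.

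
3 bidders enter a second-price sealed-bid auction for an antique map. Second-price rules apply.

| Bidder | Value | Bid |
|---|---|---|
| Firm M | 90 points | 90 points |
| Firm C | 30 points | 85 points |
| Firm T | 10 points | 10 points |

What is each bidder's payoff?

Firm M 5 points, Firm C 0 points, Firm T 0 points.

Ordered from highest: Firm M 90 points, then Firm C 85 points, then Firm T 10 points.
Firm M has the top bid and wins; the price is the second-highest bid, 85 points.
Firm M's payoff = 90 points − 85 points = 5 points. All other bidders lose, so their payoff is 0.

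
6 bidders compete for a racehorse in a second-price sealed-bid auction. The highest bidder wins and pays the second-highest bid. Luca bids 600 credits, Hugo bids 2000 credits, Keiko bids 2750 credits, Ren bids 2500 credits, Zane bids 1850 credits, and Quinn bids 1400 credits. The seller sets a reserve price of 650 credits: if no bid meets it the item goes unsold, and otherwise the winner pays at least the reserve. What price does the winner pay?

2500 credits

Sorted high to low: Keiko 2750 credits, then Ren 2500 credits, then Hugo 2000 credits, then Zane 1850 credits, then Quinn 1400 credits, then Luca 600 credits.
Keiko has the highest bid, so Keiko wins.
The second-highest bid is 2500 credits, which exceeds the reserve, so that sets the price.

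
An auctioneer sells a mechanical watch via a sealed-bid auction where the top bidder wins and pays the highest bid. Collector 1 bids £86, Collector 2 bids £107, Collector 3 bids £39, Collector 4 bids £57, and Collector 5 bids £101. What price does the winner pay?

The winner pays £107.

Bids in descending order: Collector 2 £107 > Collector 5 £101 > Collector 1 £86 > Collector 4 £57 > Collector 3 £39.
Collector 2 is the highest bidder, so Collector 2 wins.
Under the first-price rule, the price is the highest bid: £107.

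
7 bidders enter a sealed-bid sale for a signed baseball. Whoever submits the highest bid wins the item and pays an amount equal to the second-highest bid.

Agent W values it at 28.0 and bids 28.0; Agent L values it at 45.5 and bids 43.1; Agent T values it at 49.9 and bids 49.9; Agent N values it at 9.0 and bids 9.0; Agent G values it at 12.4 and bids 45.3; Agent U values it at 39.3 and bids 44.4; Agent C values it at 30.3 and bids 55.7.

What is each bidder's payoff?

Ranking the bids: Agent C 55.7, then Agent T 49.9, then Agent G 45.3, then Agent U 44.4, then Agent L 43.1, then Agent W 28.0, then Agent N 9.0.
Agent C has the top bid and wins; the price is the second-highest bid, 49.9.
Agent C's payoff = 30.3 − 49.9 = -19.6. All other bidders lose, so their payoff is 0.

Payoffs: Agent W 0.0, Agent L 0.0, Agent T 0.0, Agent N 0.0, Agent G 0.0, Agent U 0.0, Agent C -19.6.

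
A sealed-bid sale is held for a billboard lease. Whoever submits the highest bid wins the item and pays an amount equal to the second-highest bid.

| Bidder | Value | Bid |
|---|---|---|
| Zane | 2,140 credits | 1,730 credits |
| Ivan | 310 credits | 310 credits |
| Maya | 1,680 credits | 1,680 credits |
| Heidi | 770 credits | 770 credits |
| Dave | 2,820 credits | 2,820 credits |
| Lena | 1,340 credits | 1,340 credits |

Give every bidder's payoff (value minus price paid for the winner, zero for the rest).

Zane 0 credits, Ivan 0 credits, Maya 0 credits, Heidi 0 credits, Dave 1,090 credits, Lena 0 credits.

Ordered from highest: Dave 2,820 credits, then Zane 1,730 credits, then Maya 1,680 credits, then Lena 1,340 credits, then Heidi 770 credits, then Ivan 310 credits.
Dave has the top bid and wins; the price is the second-highest bid, 1,730 credits.
Dave's payoff = 2,820 credits − 1,730 credits = 1,090 credits. All other bidders lose, so their payoff is 0.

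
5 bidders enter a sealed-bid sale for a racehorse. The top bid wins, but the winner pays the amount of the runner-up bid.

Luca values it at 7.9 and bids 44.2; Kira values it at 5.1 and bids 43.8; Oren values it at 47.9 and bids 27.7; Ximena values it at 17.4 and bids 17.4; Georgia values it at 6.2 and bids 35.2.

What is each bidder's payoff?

Luca -35.9, Kira 0.0, Oren 0.0, Ximena 0.0, Georgia 0.0.

Bids in descending order: Luca 44.2, then Kira 43.8, then Georgia 35.2, then Oren 27.7, then Ximena 17.4.
Luca has the top bid and wins; the price is the second-highest bid, 43.8.
Luca's payoff = 7.9 − 43.8 = -35.9. All other bidders lose, so their payoff is 0.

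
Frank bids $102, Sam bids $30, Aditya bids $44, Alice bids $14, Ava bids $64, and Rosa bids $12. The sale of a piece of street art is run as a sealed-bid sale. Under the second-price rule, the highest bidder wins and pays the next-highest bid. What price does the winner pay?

Sorted high to low: Frank $102 > Ava $64 > Aditya $44 > Sam $30 > Alice $14 > Rosa $12.
Frank has the highest bid, so Frank wins.
The second-highest bid is $64, so that is what Frank pays.

Price paid: $64.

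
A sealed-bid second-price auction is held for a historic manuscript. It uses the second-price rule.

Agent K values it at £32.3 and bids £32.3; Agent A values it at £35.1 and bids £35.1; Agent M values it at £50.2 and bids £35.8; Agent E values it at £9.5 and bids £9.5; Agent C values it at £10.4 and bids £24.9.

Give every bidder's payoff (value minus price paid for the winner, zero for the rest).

Bids in descending order: Agent M £35.8 > Agent A £35.1 > Agent K £32.3 > Agent C £24.9 > Agent E £9.5.
Agent M has the top bid and wins; the price is the second-highest bid, £35.1.
Agent M's payoff = £50.2 − £35.1 = £15.1. All other bidders lose, so their payoff is 0.

Payoffs: Agent K £0.0, Agent A £0.0, Agent M £15.1, Agent E £0.0, Agent C £0.0.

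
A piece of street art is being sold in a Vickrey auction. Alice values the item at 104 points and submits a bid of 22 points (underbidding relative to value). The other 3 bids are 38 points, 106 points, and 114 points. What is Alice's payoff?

Highest competing bid: 114 points.
Alice's bid 22 points is not the highest, so Alice loses, pays nothing, and earns zero payoff.

Payoff = 0 points.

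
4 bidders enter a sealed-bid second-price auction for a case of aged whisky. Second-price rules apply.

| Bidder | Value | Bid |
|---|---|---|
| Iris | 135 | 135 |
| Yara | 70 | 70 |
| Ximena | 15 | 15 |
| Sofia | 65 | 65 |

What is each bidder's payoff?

Ranking the bids: Iris 135, then Yara 70, then Sofia 65, then Ximena 15.
Iris has the top bid and wins; the price is the second-highest bid, 70.
Iris's payoff = 135 − 70 = 65. All other bidders lose, so their payoff is 0.

Payoffs: Iris 65, Yara 0, Ximena 0, Sofia 0.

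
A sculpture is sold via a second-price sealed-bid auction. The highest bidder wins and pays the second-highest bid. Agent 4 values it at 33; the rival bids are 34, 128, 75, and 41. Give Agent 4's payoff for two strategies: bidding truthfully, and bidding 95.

Truthful: 0; alternative: 0.

The highest competing bid is 128.
Bidding truthfully at 33: the top bid is 128 (a rival), so Agent 4 loses. Payoff = 0.
Bidding 95: the top bid is 128 (a rival), so Agent 4 loses. Payoff = 0.
The bid only affects whether you win, not the price — here both bids land on the same side of the top rival bid, so the deviation is payoff-neutral.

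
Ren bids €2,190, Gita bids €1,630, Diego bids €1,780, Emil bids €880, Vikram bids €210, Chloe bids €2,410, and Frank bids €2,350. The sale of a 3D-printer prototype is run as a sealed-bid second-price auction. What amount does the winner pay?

Ranking the bids: Chloe €2,410 > Frank €2,350 > Ren €2,190 > Diego €1,780 > Gita €1,630 > Emil €880 > Vikram €210.
Chloe has the highest bid, so Chloe wins.
The second-highest bid is €2,350, so that is what Chloe pays.

€2,350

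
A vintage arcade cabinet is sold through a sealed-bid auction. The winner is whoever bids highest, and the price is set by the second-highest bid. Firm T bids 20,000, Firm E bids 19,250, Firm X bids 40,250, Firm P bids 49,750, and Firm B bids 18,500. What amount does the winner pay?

40,250

Sorted high to low: Firm P 49,750 > Firm X 40,250 > Firm T 20,000 > Firm E 19,250 > Firm B 18,500.
Firm P has the highest bid, so Firm P wins.
The second-highest bid is 40,250, so that is what Firm P pays.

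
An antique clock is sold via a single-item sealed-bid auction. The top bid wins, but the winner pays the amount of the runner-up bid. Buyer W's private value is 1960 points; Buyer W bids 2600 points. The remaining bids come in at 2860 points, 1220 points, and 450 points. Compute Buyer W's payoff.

Highest competing bid: 2860 points.
Buyer W's bid 2600 points is not the highest, so Buyer W loses, pays nothing, and earns zero payoff.

Payoff = 0 points.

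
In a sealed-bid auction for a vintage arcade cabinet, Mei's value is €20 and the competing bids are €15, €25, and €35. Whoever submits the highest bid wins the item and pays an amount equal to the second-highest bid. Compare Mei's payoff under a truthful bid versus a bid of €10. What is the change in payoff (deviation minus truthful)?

Payoff change: €0.

The highest competing bid is €35.
Bidding truthfully at €20: the top bid is €35 (a rival), so Mei loses. Payoff = €0.
Bidding €10: the top bid is €35 (a rival), so Mei loses. Payoff = €0.
Change = €0 − €0 = €0.
The bid only affects whether you win, not the price — here both bids land on the same side of the top rival bid, so the deviation is payoff-neutral.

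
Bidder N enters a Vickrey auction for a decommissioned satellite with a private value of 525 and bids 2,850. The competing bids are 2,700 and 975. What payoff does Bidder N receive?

Payoff = -2,175.

Highest competing bid: 2,700.
Bidder N's bid 2,850 is the highest overall, so Bidder N wins and pays the second-highest bid, 2,700.
Payoff = value − price = 525 − 2,700 = -2,175.
Overbidding won the item at a price above value — truthful bidding would have avoided this loss.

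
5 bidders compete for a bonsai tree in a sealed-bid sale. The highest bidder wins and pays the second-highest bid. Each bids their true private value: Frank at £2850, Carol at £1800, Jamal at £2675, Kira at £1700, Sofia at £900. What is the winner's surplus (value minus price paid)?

£175

Ordered from highest: Frank £2850 > Jamal £2675 > Carol £1800 > Kira £1700 > Sofia £900.
Frank wins with the top bid and pays the second-highest, £2675.
Surplus = £2850 − £2675 = £175.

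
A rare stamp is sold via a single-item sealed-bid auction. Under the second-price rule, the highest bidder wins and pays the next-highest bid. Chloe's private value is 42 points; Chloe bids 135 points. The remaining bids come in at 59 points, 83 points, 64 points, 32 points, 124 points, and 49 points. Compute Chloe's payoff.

-82 points

Highest competing bid: 124 points.
Chloe's bid 135 points is the highest overall, so Chloe wins and pays the second-highest bid, 124 points.
Payoff = value − price = 42 points − 124 points = -82 points.
Overbidding won the item at a price above value — truthful bidding would have avoided this loss.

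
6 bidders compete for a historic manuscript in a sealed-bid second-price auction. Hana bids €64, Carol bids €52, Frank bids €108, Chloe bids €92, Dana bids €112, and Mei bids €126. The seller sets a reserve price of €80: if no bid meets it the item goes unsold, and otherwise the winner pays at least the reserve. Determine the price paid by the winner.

Price paid: €112.

Sorted high to low: Mei €126; Dana €112; Frank €108; Chloe €92; Hana €64; Carol €52.
Mei has the highest bid, so Mei wins.
The second-highest bid is €112, which exceeds the reserve, so that sets the price.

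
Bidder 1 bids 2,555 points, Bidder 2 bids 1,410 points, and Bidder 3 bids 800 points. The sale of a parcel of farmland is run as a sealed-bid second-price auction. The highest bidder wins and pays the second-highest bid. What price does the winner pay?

Bids in descending order: Bidder 1 2,555 points; Bidder 2 1,410 points; Bidder 3 800 points.
Bidder 1 has the highest bid, so Bidder 1 wins.
The second-highest bid is 1,410 points, so that is what Bidder 1 pays.

Price paid: 1,410 points.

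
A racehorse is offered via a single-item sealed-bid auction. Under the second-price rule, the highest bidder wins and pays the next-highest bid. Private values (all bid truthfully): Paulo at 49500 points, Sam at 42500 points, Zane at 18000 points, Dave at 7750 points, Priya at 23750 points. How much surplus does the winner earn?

Sorted high to low: Paulo 49500 points > Sam 42500 points > Priya 23750 points > Zane 18000 points > Dave 7750 points.
Paulo wins with the top bid and pays the second-highest, 42500 points.
Surplus = 49500 points − 42500 points = 7000 points.

Winner's surplus: 7000 points.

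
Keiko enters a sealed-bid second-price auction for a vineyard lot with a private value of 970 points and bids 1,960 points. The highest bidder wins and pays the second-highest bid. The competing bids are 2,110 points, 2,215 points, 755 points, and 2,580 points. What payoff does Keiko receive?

Highest competing bid: 2,580 points.
Keiko's bid 1,960 points is not the highest, so Keiko loses, pays nothing, and earns zero payoff.

0 points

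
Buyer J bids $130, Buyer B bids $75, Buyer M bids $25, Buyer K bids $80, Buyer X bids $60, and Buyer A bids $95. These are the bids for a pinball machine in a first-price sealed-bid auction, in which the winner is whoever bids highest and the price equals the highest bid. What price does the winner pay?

$130

Ordered from highest: Buyer J $130 > Buyer A $95 > Buyer K $80 > Buyer B $75 > Buyer X $60 > Buyer M $25.
Buyer J is the highest bidder, so Buyer J wins.
Under the first-price rule, the price is the highest bid: $130.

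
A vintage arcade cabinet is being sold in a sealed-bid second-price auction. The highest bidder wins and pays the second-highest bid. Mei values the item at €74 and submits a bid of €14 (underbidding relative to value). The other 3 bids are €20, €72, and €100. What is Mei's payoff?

Highest competing bid: €100.
Mei's bid €14 is not the highest, so Mei loses, pays nothing, and earns zero payoff.

Mei's payoff: €0.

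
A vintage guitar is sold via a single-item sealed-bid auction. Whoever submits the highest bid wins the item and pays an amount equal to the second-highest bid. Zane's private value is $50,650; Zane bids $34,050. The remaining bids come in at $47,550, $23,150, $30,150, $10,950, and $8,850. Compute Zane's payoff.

Highest competing bid: $47,550.
Zane's bid $34,050 is not the highest, so Zane loses, pays nothing, and earns zero payoff.

Payoff = $0.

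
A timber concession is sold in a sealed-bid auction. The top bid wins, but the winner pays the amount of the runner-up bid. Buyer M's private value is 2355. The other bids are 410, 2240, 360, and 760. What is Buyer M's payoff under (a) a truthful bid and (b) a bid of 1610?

The highest competing bid is 2240.
Bidding truthfully at 2355: Buyer M has the top bid, wins, and pays the second-highest bid 2240. Payoff = 2355 − 2240 = 115.
Bidding 1610: the top bid is 2240 (a rival), so Buyer M loses. Payoff = 0.

Truthful: 115; alternative: 0.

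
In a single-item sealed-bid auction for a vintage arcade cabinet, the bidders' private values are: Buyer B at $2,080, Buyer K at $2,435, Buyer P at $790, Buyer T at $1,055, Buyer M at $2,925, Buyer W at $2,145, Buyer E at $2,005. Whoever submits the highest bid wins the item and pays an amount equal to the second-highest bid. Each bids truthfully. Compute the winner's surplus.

Bids in descending order: Buyer M $2,925, then Buyer K $2,435, then Buyer W $2,145, then Buyer B $2,080, then Buyer E $2,005, then Buyer T $1,055, then Buyer P $790.
Buyer M wins with the top bid and pays the second-highest, $2,435.
Surplus = $2,925 − $2,435 = $490.

Surplus = $490.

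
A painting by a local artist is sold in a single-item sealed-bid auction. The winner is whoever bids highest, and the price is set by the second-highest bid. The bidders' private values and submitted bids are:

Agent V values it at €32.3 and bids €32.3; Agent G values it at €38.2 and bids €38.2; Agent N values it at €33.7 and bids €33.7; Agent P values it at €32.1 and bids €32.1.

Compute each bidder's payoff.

Agent V €0.0, Agent G €4.5, Agent N €0.0, Agent P €0.0.

Ordered from highest: Agent G €38.2; Agent N €33.7; Agent V €32.3; Agent P €32.1.
Agent G has the top bid and wins; the price is the second-highest bid, €33.7.
Agent G's payoff = €38.2 − €33.7 = €4.5. All other bidders lose, so their payoff is 0.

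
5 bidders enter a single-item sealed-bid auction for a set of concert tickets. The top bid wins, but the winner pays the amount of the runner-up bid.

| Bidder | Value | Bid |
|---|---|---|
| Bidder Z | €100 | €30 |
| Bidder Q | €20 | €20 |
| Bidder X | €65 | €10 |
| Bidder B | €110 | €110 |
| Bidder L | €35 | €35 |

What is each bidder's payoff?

Payoffs: Bidder Z €0, Bidder Q €0, Bidder X €0, Bidder B €75, Bidder L €0.

Ordered from highest: Bidder B €110; Bidder L €35; Bidder Z €30; Bidder Q €20; Bidder X €10.
Bidder B has the top bid and wins; the price is the second-highest bid, €35.
Bidder B's payoff = €110 − €35 = €75. All other bidders lose, so their payoff is 0.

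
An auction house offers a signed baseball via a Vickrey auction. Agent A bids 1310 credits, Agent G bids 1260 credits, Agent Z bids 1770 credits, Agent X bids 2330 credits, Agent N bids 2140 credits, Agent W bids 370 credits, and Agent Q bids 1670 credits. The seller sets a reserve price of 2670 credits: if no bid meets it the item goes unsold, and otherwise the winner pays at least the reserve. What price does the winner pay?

Ranking the bids: Agent X 2330 credits, then Agent N 2140 credits, then Agent Z 1770 credits, then Agent Q 1670 credits, then Agent A 1310 credits, then Agent G 1260 credits, then Agent W 370 credits.
The top bid 2330 credits is below the reserve 2670 credits, so the item goes unsold and nothing is paid.

unsold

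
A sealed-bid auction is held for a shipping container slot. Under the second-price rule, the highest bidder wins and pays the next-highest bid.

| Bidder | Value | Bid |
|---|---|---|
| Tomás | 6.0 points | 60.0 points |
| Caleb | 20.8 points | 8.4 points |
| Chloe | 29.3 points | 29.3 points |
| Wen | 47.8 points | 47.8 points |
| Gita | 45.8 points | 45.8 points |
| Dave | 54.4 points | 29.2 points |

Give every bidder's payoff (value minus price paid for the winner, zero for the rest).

Tomás -41.8 points, Caleb 0.0 points, Chloe 0.0 points, Wen 0.0 points, Gita 0.0 points, Dave 0.0 points.

Ordered from highest: Tomás 60.0 points; Wen 47.8 points; Gita 45.8 points; Chloe 29.3 points; Dave 29.2 points; Caleb 8.4 points.
Tomás has the top bid and wins; the price is the second-highest bid, 47.8 points.
Tomás's payoff = 6.0 points − 47.8 points = -41.8 points. All other bidders lose, so their payoff is 0.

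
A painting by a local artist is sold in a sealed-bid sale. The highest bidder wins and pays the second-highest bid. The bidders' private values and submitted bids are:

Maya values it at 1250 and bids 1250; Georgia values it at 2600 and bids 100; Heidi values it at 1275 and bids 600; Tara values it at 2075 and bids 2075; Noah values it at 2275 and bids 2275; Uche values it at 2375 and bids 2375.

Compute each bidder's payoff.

Payoffs: Maya 0, Georgia 0, Heidi 0, Tara 0, Noah 0, Uche 100.

Ranking the bids: Uche 2375, then Noah 2275, then Tara 2075, then Maya 1250, then Heidi 600, then Georgia 100.
Uche has the top bid and wins; the price is the second-highest bid, 2275.
Uche's payoff = 2375 − 2275 = 100. All other bidders lose, so their payoff is 0.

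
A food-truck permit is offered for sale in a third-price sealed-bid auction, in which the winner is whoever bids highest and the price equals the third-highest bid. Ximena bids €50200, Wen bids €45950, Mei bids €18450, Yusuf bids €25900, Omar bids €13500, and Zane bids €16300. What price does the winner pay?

The winner pays €25900.

Sorted high to low: Ximena €50200 > Wen €45950 > Yusuf €25900 > Mei €18450 > Zane €16300 > Omar €13500.
Ximena is the highest bidder, so Ximena wins.
Under the third-price rule, the price is the third-highest bid: €25900.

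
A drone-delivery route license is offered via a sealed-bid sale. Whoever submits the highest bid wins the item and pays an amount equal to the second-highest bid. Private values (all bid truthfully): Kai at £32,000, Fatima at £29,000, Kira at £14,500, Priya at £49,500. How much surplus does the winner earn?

£17,500

Bids in descending order: Priya £49,500 > Kai £32,000 > Fatima £29,000 > Kira £14,500.
Priya wins with the top bid and pays the second-highest, £32,000.
Surplus = £49,500 − £32,000 = £17,500.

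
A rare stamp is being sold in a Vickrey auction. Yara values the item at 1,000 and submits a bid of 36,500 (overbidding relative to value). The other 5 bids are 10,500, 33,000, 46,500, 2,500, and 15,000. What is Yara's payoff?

0

Highest competing bid: 46,500.
Yara's bid 36,500 is not the highest, so Yara loses, pays nothing, and earns zero payoff.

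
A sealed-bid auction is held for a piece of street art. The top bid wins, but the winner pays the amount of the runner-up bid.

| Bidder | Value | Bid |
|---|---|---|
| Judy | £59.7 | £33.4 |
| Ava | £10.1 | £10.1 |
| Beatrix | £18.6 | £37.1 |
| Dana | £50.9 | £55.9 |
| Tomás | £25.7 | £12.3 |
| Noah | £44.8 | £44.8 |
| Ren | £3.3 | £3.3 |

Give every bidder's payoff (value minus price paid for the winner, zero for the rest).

Payoffs: Judy £0.0, Ava £0.0, Beatrix £0.0, Dana £6.1, Tomás £0.0, Noah £0.0, Ren £0.0.

Sorted high to low: Dana £55.9, then Noah £44.8, then Beatrix £37.1, then Judy £33.4, then Tomás £12.3, then Ava £10.1, then Ren £3.3.
Dana has the top bid and wins; the price is the second-highest bid, £44.8.
Dana's payoff = £50.9 − £44.8 = £6.1. All other bidders lose, so their payoff is 0.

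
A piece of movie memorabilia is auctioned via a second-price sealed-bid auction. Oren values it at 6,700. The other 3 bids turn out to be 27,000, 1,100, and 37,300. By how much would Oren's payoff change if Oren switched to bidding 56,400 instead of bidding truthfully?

The highest competing bid is 37,300.
Bidding truthfully at 6,700: the top bid is 37,300 (a rival), so Oren loses. Payoff = 0.
Bidding 56,400: Oren has the top bid, wins, and pays the second-highest bid 37,300. Payoff = 6,700 − 37,300 = -30,600.
Change = -30,600 − 0 = -30,600.
Deviating from a truthful bid can only lose payoff in a second-price auction — never gain.

Change in payoff: -30,600.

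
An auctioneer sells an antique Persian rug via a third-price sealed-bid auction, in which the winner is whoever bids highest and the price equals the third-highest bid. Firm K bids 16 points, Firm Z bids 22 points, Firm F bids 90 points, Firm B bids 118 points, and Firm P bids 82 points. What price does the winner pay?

The winner pays 82 points.

Sorted high to low: Firm B 118 points > Firm F 90 points > Firm P 82 points > Firm Z 22 points > Firm K 16 points.
Firm B is the highest bidder, so Firm B wins.
Under the third-price rule, the price is the third-highest bid: 82 points.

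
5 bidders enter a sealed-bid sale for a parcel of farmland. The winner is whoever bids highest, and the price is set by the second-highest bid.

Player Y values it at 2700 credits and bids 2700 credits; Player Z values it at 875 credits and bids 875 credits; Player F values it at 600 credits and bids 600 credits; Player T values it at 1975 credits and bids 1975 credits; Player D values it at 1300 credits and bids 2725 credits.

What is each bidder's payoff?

Ordered from highest: Player D 2725 credits > Player Y 2700 credits > Player T 1975 credits > Player Z 875 credits > Player F 600 credits.
Player D has the top bid and wins; the price is the second-highest bid, 2700 credits.
Player D's payoff = 1300 credits − 2700 credits = -1400 credits. All other bidders lose, so their payoff is 0.

Payoffs: Player Y 0 credits, Player Z 0 credits, Player F 0 credits, Player T 0 credits, Player D -1400 credits.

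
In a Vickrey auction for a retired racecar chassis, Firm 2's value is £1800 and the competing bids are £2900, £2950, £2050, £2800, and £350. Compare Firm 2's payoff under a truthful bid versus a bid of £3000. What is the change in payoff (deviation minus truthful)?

Payoff change: -£1150.

The highest competing bid is £2950.
Bidding truthfully at £1800: the top bid is £2950 (a rival), so Firm 2 loses. Payoff = £0.
Bidding £3000: Firm 2 has the top bid, wins, and pays the second-highest bid £2950. Payoff = £1800 − £2950 = -£1150.
Change = -£1150 − £0 = -£1150.
This is the dominant-strategy logic: truthful bidding weakly beats any alternative.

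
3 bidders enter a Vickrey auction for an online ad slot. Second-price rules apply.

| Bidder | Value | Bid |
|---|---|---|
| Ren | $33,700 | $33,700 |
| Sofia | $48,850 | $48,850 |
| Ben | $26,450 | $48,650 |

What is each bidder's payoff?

Sorted high to low: Sofia $48,850, then Ben $48,650, then Ren $33,700.
Sofia has the top bid and wins; the price is the second-highest bid, $48,650.
Sofia's payoff = $48,850 − $48,650 = $200. All other bidders lose, so their payoff is 0.

Payoffs: Ren $0, Sofia $200, Ben $0.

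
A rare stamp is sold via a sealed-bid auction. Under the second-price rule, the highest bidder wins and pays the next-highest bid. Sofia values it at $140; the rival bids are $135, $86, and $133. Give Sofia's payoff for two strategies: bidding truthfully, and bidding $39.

The highest competing bid is $135.
Bidding truthfully at $140: Sofia has the top bid, wins, and pays the second-highest bid $135. Payoff = $140 − $135 = $5.
Bidding $39: the top bid is $135 (a rival), so Sofia loses. Payoff = $0.

(a) $5  (b) $0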